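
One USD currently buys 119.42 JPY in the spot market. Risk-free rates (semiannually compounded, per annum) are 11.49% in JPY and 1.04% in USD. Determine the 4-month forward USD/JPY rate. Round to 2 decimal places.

By covered interest parity, F = S · (1+r_JPY/2)^(2T) / (1+r_USD/2)^(2T)
= 119.42 × 1.037942 / 1.003464 = 119.42 × 1.034359
F = 123.52 JPY per USD

123.52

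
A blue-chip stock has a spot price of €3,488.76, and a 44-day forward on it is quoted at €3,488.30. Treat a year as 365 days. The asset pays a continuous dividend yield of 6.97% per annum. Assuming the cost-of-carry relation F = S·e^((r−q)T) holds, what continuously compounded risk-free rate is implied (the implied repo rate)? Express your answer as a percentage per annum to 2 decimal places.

6.86%

From F = S·e^((r−q)T): (r − q) = ln(F/S)/T
ln(3488.30/3488.76) = ln(0.999868) = -0.000132
(r − q) = -0.000132 / (44/365) = -0.001095
r = ln(F/S)/T + q = -0.001095 + 0.0697 = 0.068605
r = 6.86%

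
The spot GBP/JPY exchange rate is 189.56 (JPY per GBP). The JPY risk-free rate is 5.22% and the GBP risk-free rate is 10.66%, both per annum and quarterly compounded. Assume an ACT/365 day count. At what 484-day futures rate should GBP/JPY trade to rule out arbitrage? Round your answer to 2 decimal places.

By covered interest parity, F = S · (1+r_JPY/4)^(4T) / (1+r_GBP/4)^(4T)
= 189.56 × 1.071191 / 1.149703 = 189.56 × 0.931711
F = 176.62 JPY per GBP

176.62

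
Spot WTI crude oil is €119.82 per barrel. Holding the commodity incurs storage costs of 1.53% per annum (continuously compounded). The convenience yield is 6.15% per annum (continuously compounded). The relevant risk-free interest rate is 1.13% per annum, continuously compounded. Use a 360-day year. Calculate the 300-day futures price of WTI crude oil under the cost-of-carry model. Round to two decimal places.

€116.39 per barrel

Net carry = r + u − y = 0.0113 + 0.0153 − 0.0615 = -0.0349
F = S·e^((r+u−y)T) = 119.82 · e^(-0.0349 × 300/360) = 119.82 · e^-0.029083
= 119.82 × 0.971336 = €116.39 per barrel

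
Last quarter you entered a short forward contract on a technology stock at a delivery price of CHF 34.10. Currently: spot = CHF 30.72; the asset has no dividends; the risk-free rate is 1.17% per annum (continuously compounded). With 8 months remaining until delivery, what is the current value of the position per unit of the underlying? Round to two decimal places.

CHF 3.12

Current fair forward for the remaining 8 months: F = S·e^(r·T), r = 0.0117
F = 30.72 · e^(0.0117 × 8/12) = 30.72 × 1.007830 = 30.9605
Value of long forward = (F − K)·e^(−rT) = (30.9605 − 34.10) · e^(−0.0117·8/12)
= -3.1395 × 0.992230 = -3.12
Short position value = −(long value) = CHF 3.12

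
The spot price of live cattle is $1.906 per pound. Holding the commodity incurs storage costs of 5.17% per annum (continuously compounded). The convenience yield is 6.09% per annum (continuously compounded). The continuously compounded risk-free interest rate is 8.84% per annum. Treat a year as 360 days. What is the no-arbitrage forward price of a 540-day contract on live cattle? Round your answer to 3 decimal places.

Net carry = r + u − y = 0.0884 + 0.0517 − 0.0609 = 0.0792
F = S·e^((r+u−y)T) = 1.906 · e^(0.0792 × 540/360) = 1.906 · e^0.118800
= 1.906 × 1.126145 = $2.146 per pound

$2.146 per pound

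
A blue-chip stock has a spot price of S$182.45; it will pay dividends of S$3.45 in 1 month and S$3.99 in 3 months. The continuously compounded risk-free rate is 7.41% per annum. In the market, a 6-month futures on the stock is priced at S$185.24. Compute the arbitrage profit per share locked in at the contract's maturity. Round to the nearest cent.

PV(dividends) I = 3.45·e^(−0.0741·1/12) + 3.99·e^(−0.0741·3/12) = 7.3455
Fair futures F* = (S − I)·e^(rT) = (182.45 − 7.3455)·e^0.037050 = 175.1045 × 1.037745 = 181.7138
Market S$185.24 > fair 181.7138: forward overpriced → cash-and-carry (borrow at r, buy the stock and collect the dividends, short the forward).
Profit at T = |F_mkt − F*| = |185.24 − 181.7138| = S$3.53 per share

S$3.53 per share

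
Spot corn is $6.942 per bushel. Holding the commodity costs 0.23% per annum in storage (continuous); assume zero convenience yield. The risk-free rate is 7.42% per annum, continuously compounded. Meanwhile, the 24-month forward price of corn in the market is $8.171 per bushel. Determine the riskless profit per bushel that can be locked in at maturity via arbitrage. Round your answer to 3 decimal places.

Fair forward: F* = S·e^(carry·T), with carry = (r + u) = 0.0742 + 0.0023 = 0.0765
F* = 6.942 · e^(0.0765 × 24/12) = 6.942 · e^0.153000 = 6.942 × 1.165325 = $8.0897
Market $8.171 > fair $8.0897: forward overpriced → cash-and-carry (buy spot, short the forward).
At maturity, profit = |F_mkt − F*| = |8.171 − 8.0897| = $0.081 per bushel

$0.081 per bushel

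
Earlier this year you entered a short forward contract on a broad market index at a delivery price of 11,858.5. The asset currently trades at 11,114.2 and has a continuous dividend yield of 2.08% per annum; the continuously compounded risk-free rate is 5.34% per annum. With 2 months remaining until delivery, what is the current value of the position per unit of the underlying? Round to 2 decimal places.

Current fair forward for the remaining 2 months: F = S·e^((r − q)·T), (r − q) = 0.0534 − 0.0208 = 0.0326
F = 11114.2 · e^(0.0326 × 2/12) = 11114.2 × 1.00544812 = 11174.7515
Value of long forward = (F − K)·e^(−rT) = (11174.7515 − 11858.5) · e^(−0.0534·2/12)
= -683.7485 × 0.99113949 = -677.69
Short position value = −(long value) = 677.69

677.69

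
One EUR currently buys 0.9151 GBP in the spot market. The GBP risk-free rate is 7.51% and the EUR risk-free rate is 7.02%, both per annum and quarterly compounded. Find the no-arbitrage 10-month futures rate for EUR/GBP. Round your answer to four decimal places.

0.9188

By covered interest parity, F = S · (1+r_GBP/4)^(4T) / (1+r_EUR/4)^(4T)
= 0.9151 × 1.063966 / 1.059707 = 0.9151 × 1.004019
F = 0.9188 GBP per EUR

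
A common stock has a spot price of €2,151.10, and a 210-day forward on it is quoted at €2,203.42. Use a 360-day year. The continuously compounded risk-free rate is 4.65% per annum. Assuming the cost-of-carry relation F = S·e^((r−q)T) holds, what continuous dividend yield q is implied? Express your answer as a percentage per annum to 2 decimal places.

0.53%

From F = S·e^((r−q)T): (r − q) = ln(F/S)/T
ln(2203.42/2151.10) = ln(1.024322) = 0.024031
(r − q) = 0.024031 / (210/360) = 0.041196
q = r − ln(F/S)/T = 0.0465 − 0.041196 = 0.005304
q = 0.53%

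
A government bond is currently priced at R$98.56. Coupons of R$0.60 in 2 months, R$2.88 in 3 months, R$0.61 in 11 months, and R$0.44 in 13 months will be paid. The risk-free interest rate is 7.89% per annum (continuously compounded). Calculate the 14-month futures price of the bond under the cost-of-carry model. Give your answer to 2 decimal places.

PV(coupons) I = 0.60·e^(−0.0789·2/12) + 2.88·e^(−0.0789·3/12) + 0.61·e^(−0.0789·11/12) + 0.44·e^(−0.0789·13/12)
I = 0.5922 + 2.8237 + 0.5674 + 0.4040 = 4.3873
F = (S − I)·e^(rT) = (98.56 − 4.3873) · e^(0.0789·14/12)
= 94.1727 · e^0.092050 = 94.1727 × 1.096420 = R$103.25

R$103.25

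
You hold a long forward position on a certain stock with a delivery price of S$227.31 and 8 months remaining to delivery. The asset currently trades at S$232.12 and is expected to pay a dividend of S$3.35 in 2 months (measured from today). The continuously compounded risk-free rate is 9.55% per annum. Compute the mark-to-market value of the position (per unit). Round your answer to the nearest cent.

PV(remaining dividends) I = 3.35·e^(−0.0955·2/12) = 3.2971
Current forward F = (S − I)·e^(rT) = (232.12 − 3.2971)·e^(0.0955·8/12) = 228.8229 × 1.065737 = 243.8650
Value (long) = (F − K)·e^(−rT) = (243.8650 − 227.31) × 0.938318 = 15.5339
Value = S$15.53

S$15.53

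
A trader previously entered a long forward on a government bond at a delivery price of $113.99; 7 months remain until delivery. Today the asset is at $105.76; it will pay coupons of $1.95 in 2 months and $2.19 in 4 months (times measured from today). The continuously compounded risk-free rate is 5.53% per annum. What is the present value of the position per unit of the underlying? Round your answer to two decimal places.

PV(remaining coupons) I = 1.95·e^(−0.0553·2/12) + 2.19·e^(−0.0553·4/12) = 4.0821
Current forward F = (S − I)·e^(rT) = (105.76 − 4.0821)·e^(0.0553·7/12) = 101.6779 × 1.032784 = 105.0113
Value (long) = (F − K)·e^(−rT) = (105.0113 − 113.99) × 0.968256 = -8.6937
Value = -$8.69

-$8.69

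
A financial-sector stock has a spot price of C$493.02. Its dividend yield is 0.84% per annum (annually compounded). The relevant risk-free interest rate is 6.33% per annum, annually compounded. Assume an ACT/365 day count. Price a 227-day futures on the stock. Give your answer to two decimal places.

C$509.55

F = S · (1+r)^T / (1+q)^T
= 493.02 × 1.038910 / 1.005216 = 493.02 × 1.033519
F = C$509.55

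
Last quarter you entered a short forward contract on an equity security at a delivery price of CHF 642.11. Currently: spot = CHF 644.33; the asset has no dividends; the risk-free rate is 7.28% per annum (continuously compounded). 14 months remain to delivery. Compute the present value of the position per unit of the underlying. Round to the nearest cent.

Current fair forward for the remaining 14 months: F = S·e^(r·T), r = 0.0728
F = 644.33 · e^(0.0728 × 14/12) = 644.33 × 1.088644 = 701.4460
Value of long forward = (F − K)·e^(−rT) = (701.4460 − 642.11) · e^(−0.0728·14/12)
= 59.3360 × 0.918574 = 54.50
Short position value = −(long value) = -CHF 54.50

-CHF 54.50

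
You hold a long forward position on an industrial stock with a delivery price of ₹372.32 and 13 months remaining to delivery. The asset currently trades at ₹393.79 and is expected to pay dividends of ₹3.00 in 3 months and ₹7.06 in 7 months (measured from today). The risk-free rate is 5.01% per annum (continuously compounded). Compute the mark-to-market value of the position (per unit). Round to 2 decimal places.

PV(remaining dividends) I = 3.00·e^(−0.0501·3/12) + 7.06·e^(−0.0501·7/12) = 9.8193
Current forward F = (S − I)·e^(rT) = (393.79 − 9.8193)·e^(0.0501·13/12) = 383.9707 × 1.055775 = 405.3867
Value (long) = (F − K)·e^(−rT) = (405.3867 − 372.32) × 0.947172 = 31.3199
Value = ₹31.32

₹31.32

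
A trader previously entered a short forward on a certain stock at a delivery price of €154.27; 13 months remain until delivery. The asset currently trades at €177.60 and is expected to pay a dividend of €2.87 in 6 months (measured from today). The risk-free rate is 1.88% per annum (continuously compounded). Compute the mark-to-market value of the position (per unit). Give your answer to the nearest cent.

-€23.60

PV(remaining dividends) I = 2.87·e^(−0.0188·6/12) = 2.8431
Current forward F = (S − I)·e^(rT) = (177.60 − 2.8431)·e^(0.0188·13/12) = 174.7569 × 1.020575 = 178.3525
Value (long) = (F − K)·e^(−rT) = (178.3525 − 154.27) × 0.979839 = 23.5970
Short position value = −(long value) = -€23.60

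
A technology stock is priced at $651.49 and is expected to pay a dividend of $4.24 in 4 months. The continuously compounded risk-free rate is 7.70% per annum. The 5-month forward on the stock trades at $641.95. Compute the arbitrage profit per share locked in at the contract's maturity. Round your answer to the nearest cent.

$26.51 per share

PV(dividends) I = 4.24·e^(−0.0770·4/12) = 4.1326
Fair forward F* = (S − I)·e^(rT) = (651.49 − 4.1326)·e^0.032083 = 647.3574 × 1.032603 = 668.4632
Market $641.95 < fair 668.4632: forward underpriced → reverse cash-and-carry (short the stock, invest proceeds at r, pay the dividends, go long the forward).
Profit at T = |F_mkt − F*| = |641.95 − 668.4632| = $26.51 per share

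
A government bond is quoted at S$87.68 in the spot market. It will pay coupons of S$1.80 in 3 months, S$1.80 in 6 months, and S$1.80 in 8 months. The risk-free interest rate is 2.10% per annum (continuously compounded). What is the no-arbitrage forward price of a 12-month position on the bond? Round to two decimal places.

PV(coupons) I = 1.80·e^(−0.0210·3/12) + 1.80·e^(−0.0210·6/12) + 1.80·e^(−0.0210·8/12)
I = 1.7906 + 1.7812 + 1.7750 = 5.3468
F = (S − I)·e^(rT) = (87.68 − 5.3468) · e^(0.0210·12/12)
= 82.3332 · e^0.021000 = 82.3332 × 1.021222 = S$84.08

S$84.08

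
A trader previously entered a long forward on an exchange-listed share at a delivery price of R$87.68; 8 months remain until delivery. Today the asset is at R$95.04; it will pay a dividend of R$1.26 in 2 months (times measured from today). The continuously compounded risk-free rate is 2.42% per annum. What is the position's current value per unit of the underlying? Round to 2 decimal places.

R$7.51

PV(remaining dividends) I = 1.26·e^(−0.0242·2/12) = 1.2549
Current forward F = (S − I)·e^(rT) = (95.04 − 1.2549)·e^(0.0242·8/12) = 93.7851 × 1.016264 = 95.3104
Value (long) = (F − K)·e^(−rT) = (95.3104 − 87.68) × 0.983996 = 7.5083
Value = R$7.51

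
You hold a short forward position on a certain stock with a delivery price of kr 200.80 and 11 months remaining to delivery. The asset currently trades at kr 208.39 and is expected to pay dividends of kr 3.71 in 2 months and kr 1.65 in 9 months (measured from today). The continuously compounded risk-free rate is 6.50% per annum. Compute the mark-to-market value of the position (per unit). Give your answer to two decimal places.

PV(remaining dividends) I = 3.71·e^(−0.0650·2/12) + 1.65·e^(−0.0650·9/12) = 5.2415
Current forward F = (S − I)·e^(rT) = (208.39 − 5.2415)·e^(0.0650·11/12) = 203.1485 × 1.061394 = 215.6206
Value (long) = (F − K)·e^(−rT) = (215.6206 − 200.80) × 0.942157 = 13.9633
Short position value = −(long value) = -kr 13.96

-kr 13.96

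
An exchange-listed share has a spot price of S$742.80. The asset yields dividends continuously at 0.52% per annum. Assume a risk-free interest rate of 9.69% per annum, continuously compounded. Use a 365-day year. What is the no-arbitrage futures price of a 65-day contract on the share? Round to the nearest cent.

F = S·e^((r − q)T) = 742.80 · e^((0.0969 − 0.0052) × 65/365)
= 742.80 · e^0.016330 = 742.80 × 1.016464
F = S$755.03

S$755.03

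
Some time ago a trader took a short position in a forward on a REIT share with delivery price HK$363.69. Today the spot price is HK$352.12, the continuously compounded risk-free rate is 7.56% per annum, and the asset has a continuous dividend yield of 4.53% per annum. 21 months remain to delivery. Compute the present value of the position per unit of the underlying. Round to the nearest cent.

Current fair forward for the remaining 21 months: F = S·e^((r − q)·T), (r − q) = 0.0756 − 0.0453 = 0.0303
F = 352.12 · e^(0.0303 × 21/12) = 352.12 × 1.054456 = 371.2950
Value of long forward = (F − K)·e^(−rT) = (371.2950 − 363.69) · e^(−0.0756·21/12)
= 7.6050 × 0.876078 = 6.66
Short position value = −(long value) = -HK$6.66

-HK$6.66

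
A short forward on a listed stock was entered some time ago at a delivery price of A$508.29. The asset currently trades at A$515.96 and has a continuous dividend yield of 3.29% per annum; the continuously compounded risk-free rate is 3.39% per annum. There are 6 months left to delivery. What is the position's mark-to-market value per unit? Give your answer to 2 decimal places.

-A$7.79

Current fair forward for the remaining 6 months: F = S·e^((r − q)·T), (r − q) = 0.0339 − 0.0329 = 0.0010
F = 515.96 · e^(0.0010 × 6/12) = 515.96 × 1.000500 = 516.2180
Value of long forward = (F − K)·e^(−rT) = (516.2180 − 508.29) · e^(−0.0339·6/12)
= 7.9280 × 0.983193 = 7.79
Short position value = −(long value) = -A$7.79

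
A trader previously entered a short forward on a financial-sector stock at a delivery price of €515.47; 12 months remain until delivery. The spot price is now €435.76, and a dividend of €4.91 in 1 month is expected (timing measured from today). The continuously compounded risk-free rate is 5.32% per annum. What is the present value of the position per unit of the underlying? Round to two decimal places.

€57.89

PV(remaining dividends) I = 4.91·e^(−0.0532·1/12) = 4.8883
Current forward F = (S − I)·e^(rT) = (435.76 − 4.8883)·e^(0.0532·12/12) = 430.8717 × 1.054641 = 454.4150
Value (long) = (F − K)·e^(−rT) = (454.4150 − 515.47) × 0.948190 = -57.8917
Short position value = −(long value) = €57.89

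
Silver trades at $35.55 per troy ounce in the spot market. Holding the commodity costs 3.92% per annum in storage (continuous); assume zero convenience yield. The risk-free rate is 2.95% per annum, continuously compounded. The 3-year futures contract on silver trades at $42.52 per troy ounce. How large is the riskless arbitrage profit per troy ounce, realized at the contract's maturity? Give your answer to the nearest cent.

$1.17 per troy ounce

Fair futures: F* = S·e^(carry·T), with carry = (r + u) = 0.0295 + 0.0392 = 0.0687
F* = 35.55 · e^(0.0687 × 3) = 35.55 · e^0.206100 = 35.55 × 1.228876 = $43.6865
Market $42.52 < fair $43.6865: forward underpriced → reverse cash-and-carry (short spot, go long the forward).
At maturity, profit = |F_mkt − F*| = |42.52 − 43.6865| = $1.17 per troy ounce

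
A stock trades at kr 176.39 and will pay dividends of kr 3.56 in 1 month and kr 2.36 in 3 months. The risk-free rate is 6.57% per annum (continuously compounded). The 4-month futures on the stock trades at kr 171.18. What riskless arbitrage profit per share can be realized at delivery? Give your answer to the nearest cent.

kr 3.12 per share

PV(dividends) I = 3.56·e^(−0.0657·1/12) + 2.36·e^(−0.0657·3/12) = 5.8621
Fair futures F* = (S − I)·e^(rT) = (176.39 − 5.8621)·e^0.021900 = 170.5279 × 1.022142 = 174.3037
Market kr 171.18 < fair 174.3037: forward underpriced → reverse cash-and-carry (short the stock, invest proceeds at r, pay the dividends, go long the forward).
Profit at T = |F_mkt − F*| = |171.18 − 174.3037| = kr 3.12 per share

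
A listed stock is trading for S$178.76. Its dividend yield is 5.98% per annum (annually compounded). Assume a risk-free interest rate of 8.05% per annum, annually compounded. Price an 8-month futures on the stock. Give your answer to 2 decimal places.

F = S · (1+r)^T / (1+q)^T
= 178.76 × 1.052971 / 1.039480 = 178.76 × 1.012979
F = S$181.08

S$181.08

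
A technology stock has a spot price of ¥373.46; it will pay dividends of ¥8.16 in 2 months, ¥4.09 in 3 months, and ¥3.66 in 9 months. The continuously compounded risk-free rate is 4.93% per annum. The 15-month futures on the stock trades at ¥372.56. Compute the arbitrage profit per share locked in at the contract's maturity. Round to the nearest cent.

¥7.98 per share

PV(dividends) I = 8.16·e^(−0.0493·2/12) + 4.09·e^(−0.0493·3/12) + 3.66·e^(−0.0493·9/12) = 15.6603
Fair futures F* = (S − I)·e^(rT) = (373.46 − 15.6603)·e^0.061625 = 357.7997 × 1.063563 = 380.5425
Market ¥372.56 < fair 380.5425: forward underpriced → reverse cash-and-carry (short the stock, invest proceeds at r, pay the dividends, go long the forward).
Profit at T = |F_mkt − F*| = |372.56 − 380.5425| = ¥7.98 per share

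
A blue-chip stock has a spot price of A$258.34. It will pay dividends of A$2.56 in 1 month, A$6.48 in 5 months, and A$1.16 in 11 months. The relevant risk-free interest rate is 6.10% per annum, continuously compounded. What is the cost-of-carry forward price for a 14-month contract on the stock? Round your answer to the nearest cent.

A$266.70

PV(dividends) I = 2.56·e^(−0.0610·1/12) + 6.48·e^(−0.0610·5/12) + 1.16·e^(−0.0610·11/12)
I = 2.5470 + 6.3174 + 1.0969 = 9.9613
F = (S − I)·e^(rT) = (258.34 − 9.9613) · e^(0.0610·14/12)
= 248.3787 · e^0.071167 = 248.3787 × 1.073761 = A$266.70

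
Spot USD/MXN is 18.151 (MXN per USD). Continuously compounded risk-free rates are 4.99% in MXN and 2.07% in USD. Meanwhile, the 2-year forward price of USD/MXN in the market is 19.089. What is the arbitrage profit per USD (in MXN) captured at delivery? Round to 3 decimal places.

0.154 per USD (in MXN)

Fair forward: F* = S·e^(carry·T), with carry = (r_MXN − r_USD) = 0.0499 − 0.0207 = 0.0292
F* = 18.151 · e^(0.0292 × 2) = 18.151 · e^0.058400 = 18.151 × 1.060139 = 19.2426
Market 19.089 < fair 19.2426: forward underpriced → reverse cash-and-carry (short spot, go long the forward).
At maturity, profit = |F_mkt − F*| = |19.089 − 19.2426| = 0.154 per USD (in MXN)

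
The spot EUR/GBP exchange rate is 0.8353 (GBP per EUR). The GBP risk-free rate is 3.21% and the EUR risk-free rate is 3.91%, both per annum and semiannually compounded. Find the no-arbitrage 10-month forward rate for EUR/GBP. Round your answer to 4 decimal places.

By covered interest parity, F = S · (1+r_GBP/2)^(2T) / (1+r_EUR/2)^(2T)
= 0.8353 × 1.026893 / 1.032795 = 0.8353 × 0.994285
F = 0.8305 GBP per EUR

0.8305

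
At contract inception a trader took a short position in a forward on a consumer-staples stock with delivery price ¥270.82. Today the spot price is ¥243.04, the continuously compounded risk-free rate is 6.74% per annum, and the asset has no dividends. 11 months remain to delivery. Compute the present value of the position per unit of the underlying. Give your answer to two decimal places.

Current fair forward for the remaining 11 months: F = S·e^(r·T), r = 0.0674
F = 243.04 · e^(0.0674 × 11/12) = 243.04 × 1.063732 = 258.5294
Value of long forward = (F − K)·e^(−rT) = (258.5294 − 270.82) · e^(−0.0674·11/12)
= -12.2906 × 0.940087 = -11.55
Short position value = −(long value) = ¥11.55

¥11.55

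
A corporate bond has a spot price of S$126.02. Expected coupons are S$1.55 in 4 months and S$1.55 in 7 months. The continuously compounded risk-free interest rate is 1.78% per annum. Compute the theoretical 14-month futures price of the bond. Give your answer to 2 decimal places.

S$125.53

PV(coupons) I = 1.55·e^(−0.0178·4/12) + 1.55·e^(−0.0178·7/12)
I = 1.5408 + 1.5340 = 3.0748
F = (S − I)·e^(rT) = (126.02 − 3.0748) · e^(0.0178·14/12)
= 122.9452 · e^0.020767 = 122.9452 × 1.020984 = S$125.53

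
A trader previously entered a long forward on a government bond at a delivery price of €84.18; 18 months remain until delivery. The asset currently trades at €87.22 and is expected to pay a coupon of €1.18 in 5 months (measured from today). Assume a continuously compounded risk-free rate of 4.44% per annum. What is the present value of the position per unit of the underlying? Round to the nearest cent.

€7.31

PV(remaining coupons) I = 1.18·e^(−0.0444·5/12) = 1.1584
Current forward F = (S − I)·e^(rT) = (87.22 − 1.1584)·e^(0.0444·18/12) = 86.0616 × 1.068868 = 91.9885
Value (long) = (F − K)·e^(−rT) = (91.9885 − 84.18) × 0.935569 = 7.3054
Value = €7.31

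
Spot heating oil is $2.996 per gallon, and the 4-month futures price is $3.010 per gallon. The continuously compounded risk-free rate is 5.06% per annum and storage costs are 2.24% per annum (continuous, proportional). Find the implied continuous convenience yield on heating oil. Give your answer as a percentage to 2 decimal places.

5.90%

F = S·e^((r+u−y)T) ⇒ (r+u−y) = ln(F/S)/T
ln(3.010/2.996) = 0.004662; /T ⇒ 0.013986
y = r + u − ln(F/S)/T = 0.0506 + 0.0224 − 0.013986 = 0.059014
y = 5.90%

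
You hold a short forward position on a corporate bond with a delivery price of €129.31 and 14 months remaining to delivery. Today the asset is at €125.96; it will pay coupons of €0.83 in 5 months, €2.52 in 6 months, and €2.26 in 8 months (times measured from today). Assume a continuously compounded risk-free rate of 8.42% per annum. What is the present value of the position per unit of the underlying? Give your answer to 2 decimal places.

-€3.39

PV(remaining coupons) I = 0.83·e^(−0.0842·5/12) + 2.52·e^(−0.0842·6/12) + 2.26·e^(−0.0842·8/12) = 5.3541
Current forward F = (S − I)·e^(rT) = (125.96 − 5.3541)·e^(0.0842·14/12) = 120.6059 × 1.103220 = 133.0548
Value (long) = (F − K)·e^(−rT) = (133.0548 − 129.31) × 0.906437 = 3.3944
Short position value = −(long value) = -€3.39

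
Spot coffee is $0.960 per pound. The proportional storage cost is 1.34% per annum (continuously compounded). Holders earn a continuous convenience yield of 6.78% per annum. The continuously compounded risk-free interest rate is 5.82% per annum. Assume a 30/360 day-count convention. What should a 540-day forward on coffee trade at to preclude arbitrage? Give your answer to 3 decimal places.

Net carry = r + u − y = 0.0582 + 0.0134 − 0.0678 = 0.0038
F = S·e^((r+u−y)T) = 0.960 · e^(0.0038 × 540/360) = 0.960 · e^0.005700
= 0.960 × 1.005716 = $0.965 per pound

$0.965 per pound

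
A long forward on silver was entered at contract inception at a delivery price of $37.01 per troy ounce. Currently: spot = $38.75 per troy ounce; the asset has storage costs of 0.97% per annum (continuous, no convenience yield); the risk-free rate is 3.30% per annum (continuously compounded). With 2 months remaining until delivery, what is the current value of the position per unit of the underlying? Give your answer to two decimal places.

Current fair forward for the remaining 2 months: F = S·e^((r + u)·T), (r + u) = 0.0330 + 0.0097 = 0.0427
F = 38.75 · e^(0.0427 × 2/12) = 38.75 × 1.007142 = 39.0268
Value of long forward = (F − K)·e^(−rT) = (39.0268 − 37.01) · e^(−0.0330·2/12)
= 2.0168 × 0.994515 = 2.01

$2.01 per troy ounce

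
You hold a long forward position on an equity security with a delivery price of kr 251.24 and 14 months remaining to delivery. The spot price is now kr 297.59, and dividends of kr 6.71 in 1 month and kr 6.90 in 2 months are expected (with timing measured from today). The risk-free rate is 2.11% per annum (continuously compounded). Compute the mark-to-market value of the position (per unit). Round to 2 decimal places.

kr 38.89

PV(remaining dividends) I = 6.71·e^(−0.0211·1/12) + 6.90·e^(−0.0211·2/12) = 13.5740
Current forward F = (S − I)·e^(rT) = (297.59 − 13.5740)·e^(0.0211·14/12) = 284.0160 × 1.024922 = 291.0942
Value (long) = (F − K)·e^(−rT) = (291.0942 − 251.24) × 0.975684 = 38.8851
Value = kr 38.89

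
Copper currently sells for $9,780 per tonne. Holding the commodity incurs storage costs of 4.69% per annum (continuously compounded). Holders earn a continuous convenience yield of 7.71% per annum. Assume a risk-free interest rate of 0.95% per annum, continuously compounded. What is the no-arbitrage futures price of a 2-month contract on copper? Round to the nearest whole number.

Net carry = r + u − y = 0.0095 + 0.0469 − 0.0771 = -0.0207
F = S·e^((r+u−y)T) = 9780 · e^(-0.0207 × 2/12) = 9780 · e^-0.003450
= 9780 × 0.996556 = $9,746 per tonne

$9,746 per tonne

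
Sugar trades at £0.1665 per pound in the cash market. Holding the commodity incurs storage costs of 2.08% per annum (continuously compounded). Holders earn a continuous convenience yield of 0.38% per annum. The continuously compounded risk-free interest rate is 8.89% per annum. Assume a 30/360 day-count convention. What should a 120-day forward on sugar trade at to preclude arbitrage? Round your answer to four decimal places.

£0.1725 per pound

Net carry = r + u − y = 0.0889 + 0.0208 − 0.0038 = 0.1059
F = S·e^((r+u−y)T) = 0.1665 · e^(0.1059 × 120/360) = 0.1665 · e^0.035300
= 0.1665 × 1.035930 = £0.1725 per pound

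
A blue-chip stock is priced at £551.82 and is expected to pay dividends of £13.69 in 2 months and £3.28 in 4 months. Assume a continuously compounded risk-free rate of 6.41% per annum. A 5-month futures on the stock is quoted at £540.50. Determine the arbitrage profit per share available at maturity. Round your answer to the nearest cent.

£9.05 per share

PV(dividends) I = 13.69·e^(−0.0641·2/12) + 3.28·e^(−0.0641·4/12) = 16.7552
Fair futures F* = (S − I)·e^(rT) = (551.82 − 16.7552)·e^0.026708 = 535.0648 × 1.027068 = 549.5479
Market £540.50 < fair 549.5479: forward underpriced → reverse cash-and-carry (short the stock, invest proceeds at r, pay the dividends, go long the forward).
Profit at T = |F_mkt − F*| = |540.50 − 549.5479| = £9.05 per share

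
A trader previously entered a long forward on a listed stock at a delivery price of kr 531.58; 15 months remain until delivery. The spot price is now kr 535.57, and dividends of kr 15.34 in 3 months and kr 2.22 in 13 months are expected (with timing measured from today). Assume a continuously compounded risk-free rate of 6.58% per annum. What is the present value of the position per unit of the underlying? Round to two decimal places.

kr 28.81

PV(remaining dividends) I = 15.34·e^(−0.0658·3/12) + 2.22·e^(−0.0658·13/12) = 17.1570
Current forward F = (S − I)·e^(rT) = (535.57 − 17.1570)·e^(0.0658·15/12) = 518.4130 × 1.085727 = 562.8550
Value (long) = (F − K)·e^(−rT) = (562.8550 − 531.58) × 0.921042 = 28.8056
Value = kr 28.81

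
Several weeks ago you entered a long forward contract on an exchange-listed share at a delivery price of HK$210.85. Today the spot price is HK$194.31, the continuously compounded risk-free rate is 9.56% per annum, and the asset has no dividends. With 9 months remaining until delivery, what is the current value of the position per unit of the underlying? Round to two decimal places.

Current fair forward for the remaining 9 months: F = S·e^(r·T), r = 0.0956
F = 194.31 · e^(0.0956 × 9/12) = 194.31 × 1.074333 = 208.7536
Value of long forward = (F − K)·e^(−rT) = (208.7536 − 210.85) · e^(−0.0956·9/12)
= -2.0964 × 0.930810 = -1.95

-HK$1.95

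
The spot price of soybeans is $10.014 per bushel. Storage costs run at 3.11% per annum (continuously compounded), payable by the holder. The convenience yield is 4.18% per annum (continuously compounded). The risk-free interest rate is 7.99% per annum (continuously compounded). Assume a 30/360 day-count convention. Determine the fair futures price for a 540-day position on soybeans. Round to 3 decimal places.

$11.109 per bushel

Net carry = r + u − y = 0.0799 + 0.0311 − 0.0418 = 0.0692
F = S·e^((r+u−y)T) = 10.014 · e^(0.0692 × 540/360) = 10.014 · e^0.103800
= 10.014 × 1.109379 = $11.109 per bushel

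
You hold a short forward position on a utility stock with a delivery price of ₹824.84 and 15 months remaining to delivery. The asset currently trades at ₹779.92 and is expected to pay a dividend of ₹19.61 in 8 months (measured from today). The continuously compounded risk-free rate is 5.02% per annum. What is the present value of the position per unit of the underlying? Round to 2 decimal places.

₹13.72

PV(remaining dividends) I = 19.61·e^(−0.0502·8/12) = 18.9646
Current forward F = (S − I)·e^(rT) = (779.92 − 18.9646)·e^(0.0502·15/12) = 760.9554 × 1.064761 = 810.2356
Value (long) = (F − K)·e^(−rT) = (810.2356 − 824.84) × 0.939178 = -13.7161
Short position value = −(long value) = ₹13.72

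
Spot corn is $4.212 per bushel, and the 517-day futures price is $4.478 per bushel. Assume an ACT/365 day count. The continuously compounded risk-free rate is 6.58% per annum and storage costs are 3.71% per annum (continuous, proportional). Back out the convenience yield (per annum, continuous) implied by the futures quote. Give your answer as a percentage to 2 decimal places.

F = S·e^((r+u−y)T) ⇒ (r+u−y) = ln(F/S)/T
ln(4.478/4.212) = 0.061239; /T ⇒ 0.043234
y = r + u − ln(F/S)/T = 0.0658 + 0.0371 − 0.043234 = 0.059666
y = 5.97%

5.97%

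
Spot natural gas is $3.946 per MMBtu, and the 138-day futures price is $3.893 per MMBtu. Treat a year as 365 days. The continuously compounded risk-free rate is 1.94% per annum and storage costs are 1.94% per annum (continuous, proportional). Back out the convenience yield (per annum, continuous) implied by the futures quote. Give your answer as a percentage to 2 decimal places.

7.46%

F = S·e^((r+u−y)T) ⇒ (r+u−y) = ln(F/S)/T
ln(3.893/3.946) = -0.013522; /T ⇒ -0.035765
y = r + u − ln(F/S)/T = 0.0194 + 0.0194 + 0.035765 = 0.074565
y = 7.46%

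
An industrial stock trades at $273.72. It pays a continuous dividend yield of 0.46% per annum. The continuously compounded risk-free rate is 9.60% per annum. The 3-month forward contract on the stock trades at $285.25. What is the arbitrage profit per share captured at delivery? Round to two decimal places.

Fair forward: F* = S·e^(carry·T), with carry = (r − q) = 0.0960 − 0.0046 = 0.0914
F* = 273.72 · e^(0.0914 × 3/12) = 273.72 · e^0.022850 = 273.72 × 1.023113 = $280.0465
Market $285.25 > fair $280.0465: forward overpriced → cash-and-carry (buy spot, short the forward).
At maturity, profit = |F_mkt − F*| = |285.25 − 280.0465| = $5.20 per share

$5.20 per share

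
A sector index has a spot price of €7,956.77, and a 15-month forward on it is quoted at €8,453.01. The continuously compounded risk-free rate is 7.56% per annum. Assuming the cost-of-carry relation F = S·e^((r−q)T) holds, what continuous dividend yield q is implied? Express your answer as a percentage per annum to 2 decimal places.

2.72%

From F = S·e^((r−q)T): (r − q) = ln(F/S)/T
ln(8453.01/7956.77) = ln(1.062367) = 0.060499
(r − q) = 0.060499 / (15/12) = 0.048399
q = r − ln(F/S)/T = 0.0756 − 0.048399 = 0.027201
q = 2.72%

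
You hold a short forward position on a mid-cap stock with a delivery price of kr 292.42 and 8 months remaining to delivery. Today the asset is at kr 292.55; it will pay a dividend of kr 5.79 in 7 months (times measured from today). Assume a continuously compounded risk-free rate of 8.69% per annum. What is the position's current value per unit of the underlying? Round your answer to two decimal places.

PV(remaining dividends) I = 5.79·e^(−0.0869·7/12) = 5.5038
Current forward F = (S − I)·e^(rT) = (292.55 − 5.5038)·e^(0.0869·8/12) = 287.0462 × 1.059644 = 304.1668
Value (long) = (F − K)·e^(−rT) = (304.1668 − 292.42) × 0.943713 = 11.0856
Short position value = −(long value) = -kr 11.09

-kr 11.09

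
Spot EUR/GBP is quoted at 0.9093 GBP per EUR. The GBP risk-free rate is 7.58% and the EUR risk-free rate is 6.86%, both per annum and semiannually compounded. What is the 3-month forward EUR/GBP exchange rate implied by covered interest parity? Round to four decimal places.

0.9109

By covered interest parity, F = S · (1+r_GBP/2)^(2T) / (1+r_EUR/2)^(2T)
= 0.9093 × 1.018774 / 1.017005 = 0.9093 × 1.001739
F = 0.9109 GBP per EUR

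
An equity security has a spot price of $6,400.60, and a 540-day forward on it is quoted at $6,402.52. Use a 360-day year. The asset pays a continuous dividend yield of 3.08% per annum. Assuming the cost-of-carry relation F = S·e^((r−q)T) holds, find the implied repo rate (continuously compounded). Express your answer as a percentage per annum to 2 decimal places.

From F = S·e^((r−q)T): (r − q) = ln(F/S)/T
ln(6402.52/6400.60) = ln(1.000300) = 0.000300
(r − q) = 0.000300 / (540/360) = 0.000200
r = ln(F/S)/T + q = 0.000200 + 0.0308 = 0.031000
r = 3.10%

3.10%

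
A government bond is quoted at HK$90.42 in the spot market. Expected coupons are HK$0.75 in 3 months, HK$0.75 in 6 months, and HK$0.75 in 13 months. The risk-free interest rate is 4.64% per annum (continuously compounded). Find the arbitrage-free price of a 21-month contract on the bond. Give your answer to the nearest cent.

PV(coupons) I = 0.75·e^(−0.0464·3/12) + 0.75·e^(−0.0464·6/12) + 0.75·e^(−0.0464·13/12)
I = 0.7414 + 0.7328 + 0.7132 = 2.1874
F = (S − I)·e^(rT) = (90.42 − 2.1874) · e^(0.0464·21/12)
= 88.2326 · e^0.081200 = 88.2326 × 1.084588 = HK$95.70

HK$95.70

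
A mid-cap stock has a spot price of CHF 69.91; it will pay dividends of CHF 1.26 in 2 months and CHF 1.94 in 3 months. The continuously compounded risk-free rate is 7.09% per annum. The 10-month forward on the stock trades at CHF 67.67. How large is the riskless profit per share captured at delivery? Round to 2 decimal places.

PV(dividends) I = 1.26·e^(−0.0709·2/12) + 1.94·e^(−0.0709·3/12) = 3.1511
Fair forward F* = (S − I)·e^(rT) = (69.91 − 3.1511)·e^0.059083 = 66.7589 × 1.060863 = 70.8220
Market CHF 67.67 < fair 70.8220: forward underpriced → reverse cash-and-carry (short the stock, invest proceeds at r, pay the dividends, go long the forward).
Profit at T = |F_mkt − F*| = |67.67 − 70.8220| = CHF 3.15 per share

CHF 3.15 per share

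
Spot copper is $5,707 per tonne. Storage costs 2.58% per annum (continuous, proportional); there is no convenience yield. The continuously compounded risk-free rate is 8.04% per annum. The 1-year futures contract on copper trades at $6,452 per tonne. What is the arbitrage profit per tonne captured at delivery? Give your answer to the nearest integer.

Fair futures: F* = S·e^(carry·T), with carry = (r + u) = 0.0804 + 0.0258 = 0.1062
F* = 5707 · e^(0.1062 × 1) = 5707 · e^0.106200 = 5707 × 1.112044 = $6346.4351
Market $6452 > fair $6346.4351: forward overpriced → cash-and-carry (buy spot, short the forward).
At maturity, profit = |F_mkt − F*| = |6452 − 6346.4351| = $106 per tonne

$106 per tonne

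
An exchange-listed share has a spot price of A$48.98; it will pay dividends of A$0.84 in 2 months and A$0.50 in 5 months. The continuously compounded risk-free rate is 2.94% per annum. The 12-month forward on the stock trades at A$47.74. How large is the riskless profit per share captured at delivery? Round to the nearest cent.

A$1.33 per share

PV(dividends) I = 0.84·e^(−0.0294·2/12) + 0.50·e^(−0.0294·5/12) = 1.3298
Fair forward F* = (S − I)·e^(rT) = (48.98 − 1.3298)·e^0.029400 = 47.6502 × 1.029836 = 49.0719
Market A$47.74 < fair 49.0719: forward underpriced → reverse cash-and-carry (short the stock, invest proceeds at r, pay the dividends, go long the forward).
Profit at T = |F_mkt − F*| = |47.74 − 49.0719| = A$1.33 per share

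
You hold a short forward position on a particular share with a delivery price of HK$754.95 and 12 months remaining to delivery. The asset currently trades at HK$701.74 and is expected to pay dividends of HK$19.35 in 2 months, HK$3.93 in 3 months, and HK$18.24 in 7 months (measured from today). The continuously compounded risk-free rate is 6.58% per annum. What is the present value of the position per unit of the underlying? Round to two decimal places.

PV(remaining dividends) I = 19.35·e^(−0.0658·2/12) + 3.93·e^(−0.0658·3/12) + 18.24·e^(−0.0658·7/12) = 40.5580
Current forward F = (S − I)·e^(rT) = (701.74 − 40.5580)·e^(0.0658·12/12) = 661.1820 × 1.068013 = 706.1510
Value (long) = (F − K)·e^(−rT) = (706.1510 − 754.95) × 0.936318 = -45.6914
Short position value = −(long value) = HK$45.69

HK$45.69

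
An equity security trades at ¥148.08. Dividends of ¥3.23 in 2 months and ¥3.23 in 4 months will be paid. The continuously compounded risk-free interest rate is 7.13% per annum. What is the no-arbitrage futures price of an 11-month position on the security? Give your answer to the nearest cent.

¥151.31

PV(dividends) I = 3.23·e^(−0.0713·2/12) + 3.23·e^(−0.0713·4/12)
I = 3.1918 + 3.1541 = 6.3459
F = (S − I)·e^(rT) = (148.08 − 6.3459) · e^(0.0713·11/12)
= 141.7341 · e^0.065358 = 141.7341 × 1.067541 = ¥151.31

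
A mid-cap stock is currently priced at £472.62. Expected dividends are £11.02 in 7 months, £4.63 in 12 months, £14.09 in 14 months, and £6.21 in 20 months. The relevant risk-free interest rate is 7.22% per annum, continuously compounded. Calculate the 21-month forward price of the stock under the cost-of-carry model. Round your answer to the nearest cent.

PV(dividends) I = 11.02·e^(−0.0722·7/12) + 4.63·e^(−0.0722·12/12) + 14.09·e^(−0.0722·14/12) + 6.21·e^(−0.0722·20/12)
I = 10.5655 + 4.3075 + 12.9518 + 5.5059 = 33.3307
F = (S − I)·e^(rT) = (472.62 − 33.3307) · e^(0.0722·21/12)
= 439.2893 · e^0.126350 = 439.2893 × 1.134679 = £498.45

£498.45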